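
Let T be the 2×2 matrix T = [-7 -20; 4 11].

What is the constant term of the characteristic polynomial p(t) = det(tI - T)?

3

p(0) = det(0·I − T) = det(−T) = (−1)^2·det(T).
det(T) = 3, so p(0) = 3.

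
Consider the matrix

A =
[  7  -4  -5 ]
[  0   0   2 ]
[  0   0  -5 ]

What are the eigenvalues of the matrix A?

A is upper triangular, so its eigenvalues are the diagonal entries.
Diagonal: 7, 0, -5.

-5, 0, 7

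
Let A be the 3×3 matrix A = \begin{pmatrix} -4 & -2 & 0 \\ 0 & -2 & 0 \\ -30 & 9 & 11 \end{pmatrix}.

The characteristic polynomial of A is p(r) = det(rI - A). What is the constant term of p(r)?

p(r) = r^3 - 5r^2 - 58r - 88.
The constant term is -88.

-88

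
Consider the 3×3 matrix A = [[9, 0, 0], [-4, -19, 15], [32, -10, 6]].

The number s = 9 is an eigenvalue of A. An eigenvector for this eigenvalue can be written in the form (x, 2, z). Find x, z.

We need (A - 9I)v = 0.
A - 9I = [[0, 0, 0], [-4, -28, 15], [32, -10, -3]].
Row 1: (0)·x + (0)·2 + (0)·z = 0
Row 2: (-4)·x + (-28)·2 + (15)·z = 0
Row 3: (32)·x + (-10)·2 + (-3)·z = 0
Solving gives x = 1, z = 4.
Check: A·(1, 2, 4) = (9, 18, 36) = 9·(1, 2, 4).

1, 4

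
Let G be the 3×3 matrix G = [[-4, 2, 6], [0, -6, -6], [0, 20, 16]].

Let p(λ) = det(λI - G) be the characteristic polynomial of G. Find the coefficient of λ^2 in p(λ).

The coefficient of λ^2 of det(λI - G) is −trace(G).
trace(G) = (-4) + (-6) + (16) = 6, so the coefficient is -6.

-6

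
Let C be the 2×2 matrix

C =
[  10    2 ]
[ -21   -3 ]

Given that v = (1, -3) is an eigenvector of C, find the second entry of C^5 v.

-3072

First find the eigenvalue: Cv = (4, -12) = 4·(1, -3), so λ = 4.
Then C^5 v = λ^5·v = 4^5·(1, -3) = 1024·(1, -3) = (1024, -3072).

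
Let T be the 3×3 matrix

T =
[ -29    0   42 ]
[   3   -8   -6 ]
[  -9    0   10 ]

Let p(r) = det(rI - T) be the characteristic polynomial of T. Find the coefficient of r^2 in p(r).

The coefficient of r^2 of det(rI - T) is −trace(T).
trace(T) = (-29) + (-8) + (10) = -27, so the coefficient is 27.

27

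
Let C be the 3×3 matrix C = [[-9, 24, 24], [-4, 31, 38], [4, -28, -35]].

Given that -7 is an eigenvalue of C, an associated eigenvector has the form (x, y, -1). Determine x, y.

We need (C + 7I)v = 0.
C + 7I = [[-2, 24, 24], [-4, 38, 38], [4, -28, -28]].
Row 1: (-2)·x + (24)·y + (24)·-1 = 0
Row 2: (-4)·x + (38)·y + (38)·-1 = 0
Row 3: (4)·x + (-28)·y + (-28)·-1 = 0
Solving gives x = 0, y = 1.
Check: C·(0, 1, -1) = (0, -7, 7) = -7·(0, 1, -1).

0, 1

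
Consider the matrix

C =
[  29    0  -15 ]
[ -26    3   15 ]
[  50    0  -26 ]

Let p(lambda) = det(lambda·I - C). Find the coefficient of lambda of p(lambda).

5

p(lambda) = lambda^3 - 6·lambda^2 + 5·lambda + 12.
The coefficient of lambda is 5.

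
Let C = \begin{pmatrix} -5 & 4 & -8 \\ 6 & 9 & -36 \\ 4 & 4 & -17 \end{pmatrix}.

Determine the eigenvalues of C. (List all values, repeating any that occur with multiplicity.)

-9, -3, -1

The characteristic polynomial is p(s) = det(sI - C).
Cofactor expansion gives p(s) = s^3 + 13s^2 + 39s + 27.
Since p(-1) = 0, s = -1 is a root.
Factor out (s + 1): p(s) = (s + 1)·(s^2 + 12s + 27).
The quadratic factors as (s + 9)·(s + 3).
Eigenvalues: -9, -3, -1.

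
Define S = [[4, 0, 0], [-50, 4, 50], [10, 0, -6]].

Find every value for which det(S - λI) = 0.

-6, 4, 4

Set up det(tI - S) = 0.
Cofactor expansion gives p(t) = t^3 - 2t^2 - 32t + 96.
Try t = 4: p(4) = 0, so 4 is a root.
Dividing by (t - 4) leaves t^2 + 2t - 24.
The quadratic factors as (t + 6)·(t - 4).
Eigenvalues: -6, 4, 4.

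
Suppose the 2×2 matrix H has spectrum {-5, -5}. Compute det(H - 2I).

If H has eigenvalues -5, -5, then H - 2I has eigenvalues -7, -7.
det(H - 2I) = (-7) · (-7) = 49.

49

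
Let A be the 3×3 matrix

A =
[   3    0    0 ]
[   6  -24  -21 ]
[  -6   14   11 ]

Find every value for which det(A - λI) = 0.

-10, -3, 3

The characteristic polynomial is p(t) = det(tI - A).
Cofactor expansion gives p(t) = t^3 + 10t^2 - 9t - 90.
Try t = -10: p(-10) = 0, so -10 is a root.
Factor out (t + 10): p(t) = (t + 10)·(t^2 - 9).
The quadratic factors as (t + 3)·(t - 3).
Eigenvalues: -10, -3, 3.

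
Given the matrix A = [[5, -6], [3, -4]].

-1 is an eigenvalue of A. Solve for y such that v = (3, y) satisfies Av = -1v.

We need (A + 1I)v = 0.
A + 1I = [[6, -6], [3, -3]].
Row 1: (6)·3 + (-6)·y = 0
Row 2: (3)·3 + (-3)·y = 0
Solving gives y = 3.
Check: A·(3, 3) = (-3, -3) = -1·(3, 3).

3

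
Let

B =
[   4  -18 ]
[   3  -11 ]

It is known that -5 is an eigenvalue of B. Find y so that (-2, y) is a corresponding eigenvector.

We need (B + 5I)v = 0.
B + 5I = [[9, -18], [3, -6]].
Row 1: (9)·-2 + (-18)·y = 0
Row 2: (3)·-2 + (-6)·y = 0
Solving gives y = -1.
Check: B·(-2, -1) = (10, 5) = -5·(-2, -1).

-1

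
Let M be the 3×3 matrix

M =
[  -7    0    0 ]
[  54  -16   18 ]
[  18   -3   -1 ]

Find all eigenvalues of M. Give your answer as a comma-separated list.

-10, -7, -7

Set up det(lambda·I - M) = 0.
Expanding along the first row, p(lambda) = lambda^3 + 24·lambda^2 + 189·lambda + 490.
Rational-root test: lambda = -7 gives p(-7) = 0.
Dividing by (lambda + 7) leaves lambda^2 + 17·lambda + 70.
The quadratic factors as (lambda + 10)·(lambda + 7).
Eigenvalues: -10, -7, -7.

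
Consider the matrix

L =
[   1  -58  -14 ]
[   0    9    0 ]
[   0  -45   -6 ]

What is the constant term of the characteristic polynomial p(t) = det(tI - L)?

54

p(0) = det(0·I − L) = det(−L) = (−1)^3·det(L).
det(L) = -54, so p(0) = 54.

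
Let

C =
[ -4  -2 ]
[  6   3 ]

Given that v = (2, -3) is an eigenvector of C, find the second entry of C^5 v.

3

First find the eigenvalue: Cv = (-2, 3) = -1·(2, -3), so λ = -1.
Then C^5 v = λ^5·v = (-1)^5·(2, -3) = -1·(2, -3) = (-2, 3).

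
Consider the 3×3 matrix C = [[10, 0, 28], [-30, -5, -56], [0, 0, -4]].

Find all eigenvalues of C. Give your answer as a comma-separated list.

The characteristic polynomial is p(lambda) = det(lambda·I - C).
Expanding along the first row, p(lambda) = lambda^3 - lambda^2 - 70·lambda - 200.
Rational-root test: lambda = -4 gives p(-4) = 0.
Dividing by (lambda + 4) leaves lambda^2 - 5·lambda - 50.
The quadratic factors as (lambda + 5)·(lambda - 10).
Eigenvalues: -5, -4, 10.

-5, -4, 10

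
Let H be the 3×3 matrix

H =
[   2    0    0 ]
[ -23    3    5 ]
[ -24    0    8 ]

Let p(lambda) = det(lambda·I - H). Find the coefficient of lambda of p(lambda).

p(lambda) = lambda^3 - 13·lambda^2 + 46·lambda - 48.
The coefficient of lambda is 46.

46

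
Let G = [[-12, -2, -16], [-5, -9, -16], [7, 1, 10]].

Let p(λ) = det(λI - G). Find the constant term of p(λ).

-84

p(λ) = λ^3 + 11λ^2 + 16λ - 84.
The constant term is -84.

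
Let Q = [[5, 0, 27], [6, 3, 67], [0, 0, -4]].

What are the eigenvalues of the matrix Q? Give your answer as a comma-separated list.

Compute the characteristic polynomial p(λ) = det(λI - Q).
Expanding the 3×3 determinant: p(λ) = λ^3 - 4λ^2 - 17λ + 60.
Try λ = 5: p(5) = 0, so 5 is a root.
Dividing by (λ - 5) leaves λ^2 + λ - 12.
The quadratic factors as (λ + 4)·(λ - 3).
Eigenvalues: -4, 3, 5.

-4, 3, 5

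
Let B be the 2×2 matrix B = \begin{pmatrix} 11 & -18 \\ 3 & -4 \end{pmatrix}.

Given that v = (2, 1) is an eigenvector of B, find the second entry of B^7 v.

First find the eigenvalue: Bv = (4, 2) = 2·(2, 1), so λ = 2.
Then B^7 v = λ^7·v = 2^7·(2, 1) = 128·(2, 1) = (256, 128).

128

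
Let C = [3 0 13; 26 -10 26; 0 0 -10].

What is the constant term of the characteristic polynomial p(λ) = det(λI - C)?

-300

p(0) = det(0·I − C) = det(−C) = (−1)^3·det(C).
det(C) = 300, so p(0) = -300.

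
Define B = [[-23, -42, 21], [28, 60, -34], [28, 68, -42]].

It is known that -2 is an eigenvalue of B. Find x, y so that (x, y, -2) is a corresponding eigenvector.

2, -2

We need (B + 2I)v = 0.
B + 2I = [[-21, -42, 21], [28, 62, -34], [28, 68, -40]].
Row 1: (-21)·x + (-42)·y + (21)·-2 = 0
Row 2: (28)·x + (62)·y + (-34)·-2 = 0
Row 3: (28)·x + (68)·y + (-40)·-2 = 0
Solving gives x = 2, y = -2.
Check: B·(2, -2, -2) = (-4, 4, 4) = -2·(2, -2, -2).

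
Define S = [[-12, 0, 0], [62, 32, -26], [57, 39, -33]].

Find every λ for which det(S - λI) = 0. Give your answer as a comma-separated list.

-12, -7, 6

Compute the characteristic polynomial p(μ) = det(μI - S).
Cofactor expansion gives p(μ) = μ^3 + 13μ^2 - 30μ - 504.
Since p(6) = 0, μ = 6 is a root.
Factor out (μ - 6): p(μ) = (μ - 6)·(μ^2 + 19μ + 84).
The quadratic factors as (μ + 12)·(μ + 7).
Eigenvalues: -12, -7, 6.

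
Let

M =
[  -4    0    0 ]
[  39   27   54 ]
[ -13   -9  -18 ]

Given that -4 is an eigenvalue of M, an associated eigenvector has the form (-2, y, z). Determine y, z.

We need (M + 4I)v = 0.
M + 4I = [[0, 0, 0], [39, 31, 54], [-13, -9, -14]].
Row 1: (0)·-2 + (0)·y + (0)·z = 0
Row 2: (39)·-2 + (31)·y + (54)·z = 0
Row 3: (-13)·-2 + (-9)·y + (-14)·z = 0
Solving gives y = 6, z = -2.
Check: M·(-2, 6, -2) = (8, -24, 8) = -4·(-2, 6, -2).

6, -2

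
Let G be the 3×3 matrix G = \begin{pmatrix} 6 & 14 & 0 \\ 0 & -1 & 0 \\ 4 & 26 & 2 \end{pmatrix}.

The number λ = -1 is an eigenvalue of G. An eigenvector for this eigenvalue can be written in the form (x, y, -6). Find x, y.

We need (G + 1I)v = 0.
G + 1I = [[7, 14, 0], [0, 0, 0], [4, 26, 3]].
Row 1: (7)·x + (14)·y + (0)·-6 = 0
Row 2: (0)·x + (0)·y + (0)·-6 = 0
Row 3: (4)·x + (26)·y + (3)·-6 = 0
Solving gives x = -2, y = 1.
Check: G·(-2, 1, -6) = (2, -1, 6) = -1·(-2, 1, -6).

-2, 1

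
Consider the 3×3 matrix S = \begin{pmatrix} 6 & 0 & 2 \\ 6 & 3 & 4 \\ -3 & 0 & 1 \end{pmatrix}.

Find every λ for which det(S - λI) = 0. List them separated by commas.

Compute the characteristic polynomial p(t) = det(tI - S).
Cofactor expansion gives p(t) = t^3 - 10t^2 + 33t - 36.
Try t = 4: p(4) = 0, so 4 is a root.
Factor out (t - 4): p(t) = (t - 4)·(t^2 - 6t + 9).
The quadratic factor is (t - 3)^2.
Eigenvalues: 3, 3, 4.

3, 3, 4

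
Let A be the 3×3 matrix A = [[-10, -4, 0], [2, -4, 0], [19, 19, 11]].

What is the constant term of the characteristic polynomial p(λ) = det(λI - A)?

-528

p(0) = det(0·I − A) = det(−A) = (−1)^3·det(A).
det(A) = 528, so p(0) = -528.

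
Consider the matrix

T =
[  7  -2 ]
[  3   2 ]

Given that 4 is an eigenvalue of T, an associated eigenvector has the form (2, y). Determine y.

3

We need (T - 4I)v = 0.
T - 4I = [[3, -2], [3, -2]].
Row 1: (3)·2 + (-2)·y = 0
Row 2: (3)·2 + (-2)·y = 0
Solving gives y = 3.
Check: T·(2, 3) = (8, 12) = 4·(2, 3).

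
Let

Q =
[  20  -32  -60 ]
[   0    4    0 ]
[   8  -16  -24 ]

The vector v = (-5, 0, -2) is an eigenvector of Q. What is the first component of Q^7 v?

First find the eigenvalue: Qv = (20, 0, 8) = -4·(-5, 0, -2), so λ = -4.
Then Q^7 v = λ^7·v = (-4)^7·(-5, 0, -2) = -16384·(-5, 0, -2) = (81920, 0, 32768).

81920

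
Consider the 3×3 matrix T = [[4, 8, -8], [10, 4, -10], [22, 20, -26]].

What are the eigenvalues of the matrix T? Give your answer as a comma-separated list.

The characteristic polynomial is p(λ) = det(λI - T).
Expanding along the first row, p(λ) = λ^3 + 18λ^2 + 104λ + 192.
Try λ = -8: p(-8) = 0, so -8 is a root.
Dividing by (λ + 8) leaves λ^2 + 10λ + 24.
The quadratic factors as (λ + 6)·(λ + 4).
Eigenvalues: -8, -6, -4.

-8, -6, -4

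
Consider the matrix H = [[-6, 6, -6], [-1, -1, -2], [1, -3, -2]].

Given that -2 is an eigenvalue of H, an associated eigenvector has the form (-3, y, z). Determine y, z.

We need (H + 2I)v = 0.
H + 2I = [[-4, 6, -6], [-1, 1, -2], [1, -3, 0]].
Row 1: (-4)·-3 + (6)·y + (-6)·z = 0
Row 2: (-1)·-3 + (1)·y + (-2)·z = 0
Row 3: (1)·-3 + (-3)·y + (0)·z = 0
Solving gives y = -1, z = 1.
Check: H·(-3, -1, 1) = (6, 2, -2) = -2·(-3, -1, 1).

-1, 1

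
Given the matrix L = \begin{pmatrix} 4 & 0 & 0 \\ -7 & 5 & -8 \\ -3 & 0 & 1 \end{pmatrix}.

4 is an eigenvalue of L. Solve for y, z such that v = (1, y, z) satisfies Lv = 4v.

-1, -1

We need (L - 4I)v = 0.
L - 4I = [[0, 0, 0], [-7, 1, -8], [-3, 0, -3]].
Row 1: (0)·1 + (0)·y + (0)·z = 0
Row 2: (-7)·1 + (1)·y + (-8)·z = 0
Row 3: (-3)·1 + (0)·y + (-3)·z = 0
Solving gives y = -1, z = -1.
Check: L·(1, -1, -1) = (4, -4, -4) = 4·(1, -1, -1).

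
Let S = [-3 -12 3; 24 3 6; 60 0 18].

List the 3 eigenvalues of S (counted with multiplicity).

The characteristic polynomial is p(μ) = det(μI - S).
Cofactor expansion gives p(μ) = μ^3 - 18μ^2 + 99μ - 162.
Since p(3) = 0, μ = 3 is a root.
Dividing by (μ - 3) leaves μ^2 - 15μ + 54.
The quadratic factors as (μ - 6)·(μ - 9).
Eigenvalues: 3, 6, 9.

3, 6, 9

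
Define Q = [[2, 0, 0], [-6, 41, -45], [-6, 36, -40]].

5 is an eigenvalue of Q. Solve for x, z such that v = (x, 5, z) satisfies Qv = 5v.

We need (Q - 5I)v = 0.
Q - 5I = [[-3, 0, 0], [-6, 36, -45], [-6, 36, -45]].
Row 1: (-3)·x + (0)·5 + (0)·z = 0
Row 2: (-6)·x + (36)·5 + (-45)·z = 0
Row 3: (-6)·x + (36)·5 + (-45)·z = 0
Solving gives x = 0, z = 4.
Check: Q·(0, 5, 4) = (0, 25, 20) = 5·(0, 5, 4).

0, 4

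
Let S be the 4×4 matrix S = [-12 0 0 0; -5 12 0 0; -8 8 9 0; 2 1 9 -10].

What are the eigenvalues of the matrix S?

-12, -10, 9, 12

S is lower triangular, so its eigenvalues are the diagonal entries.
Diagonal: -12, 12, 9, -10.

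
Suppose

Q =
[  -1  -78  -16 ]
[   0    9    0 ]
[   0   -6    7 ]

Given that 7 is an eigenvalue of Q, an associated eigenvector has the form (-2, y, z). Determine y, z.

0, 1

We need (Q - 7I)v = 0.
Q - 7I = [[-8, -78, -16], [0, 2, 0], [0, -6, 0]].
Row 1: (-8)·-2 + (-78)·y + (-16)·z = 0
Row 2: (0)·-2 + (2)·y + (0)·z = 0
Row 3: (0)·-2 + (-6)·y + (0)·z = 0
Solving gives y = 0, z = 1.
Check: Q·(-2, 0, 1) = (-14, 0, 7) = 7·(-2, 0, 1).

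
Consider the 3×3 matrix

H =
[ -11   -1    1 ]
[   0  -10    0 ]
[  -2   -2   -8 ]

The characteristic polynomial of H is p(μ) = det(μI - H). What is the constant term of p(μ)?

p(μ) = μ^3 + 29μ^2 + 280μ + 900.
The constant term is 900.

900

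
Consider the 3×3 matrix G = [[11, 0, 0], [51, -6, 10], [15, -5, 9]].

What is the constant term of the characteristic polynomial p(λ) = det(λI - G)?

44

p(0) = det(0·I − G) = det(−G) = (−1)^3·det(G).
det(G) = -44, so p(0) = 44.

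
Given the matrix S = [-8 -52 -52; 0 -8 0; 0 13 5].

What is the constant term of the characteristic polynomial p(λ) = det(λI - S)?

-320

p(0) = det(0·I − S) = det(−S) = (−1)^3·det(S).
det(S) = 320, so p(0) = -320.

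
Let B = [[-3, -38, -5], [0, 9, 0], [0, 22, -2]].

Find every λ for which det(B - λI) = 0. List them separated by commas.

Set up det(λI - B) = 0.
Expanding the 3×3 determinant: p(λ) = λ^3 - 4λ^2 - 39λ - 54.
Try λ = 9: p(9) = 0, so 9 is a root.
Dividing by (λ - 9) leaves λ^2 + 5λ + 6.
The quadratic factors as (λ + 3)·(λ + 2).
Eigenvalues: -3, -2, 9.

-3, -2, 9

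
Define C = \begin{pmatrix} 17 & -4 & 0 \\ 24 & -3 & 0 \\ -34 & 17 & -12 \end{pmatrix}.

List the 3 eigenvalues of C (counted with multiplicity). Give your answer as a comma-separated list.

Compute the characteristic polynomial p(μ) = det(μI - C).
Cofactor expansion gives p(μ) = μ^3 - 2μ^2 - 123μ + 540.
Try μ = -12: p(-12) = 0, so -12 is a root.
Dividing by (μ + 12) leaves μ^2 - 14μ + 45.
The quadratic factors as (μ - 5)·(μ - 9).
Eigenvalues: -12, 5, 9.

-12, 5, 9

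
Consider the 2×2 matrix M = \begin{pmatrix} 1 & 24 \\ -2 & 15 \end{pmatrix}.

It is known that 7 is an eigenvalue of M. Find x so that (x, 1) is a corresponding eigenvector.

4

We need (M - 7I)v = 0.
M - 7I = [[-6, 24], [-2, 8]].
Row 1: (-6)·x + (24)·1 = 0
Row 2: (-2)·x + (8)·1 = 0
Solving gives x = 4.
Check: M·(4, 1) = (28, 7) = 7·(4, 1).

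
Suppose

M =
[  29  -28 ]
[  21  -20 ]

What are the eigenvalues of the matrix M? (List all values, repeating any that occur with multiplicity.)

1, 8

det(M - sI) = (29 - s)(-20 - s) - (-28)·(21) = s^2 - 9s + 8.
This factors as (s - 1)·(s - 8) = 0.
Eigenvalues: 1, 8.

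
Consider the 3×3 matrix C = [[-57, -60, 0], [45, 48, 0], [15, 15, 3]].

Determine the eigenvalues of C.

-12, 3, 3

Compute the characteristic polynomial p(r) = det(rI - C).
Expanding the 3×3 determinant: p(r) = r^3 + 6r^2 - 63r + 108.
Since p(-12) = 0, r = -12 is a root.
Dividing by (r + 12) leaves r^2 - 6r + 9.
The quadratic factor is (r - 3)^2.
Eigenvalues: -12, 3, 3.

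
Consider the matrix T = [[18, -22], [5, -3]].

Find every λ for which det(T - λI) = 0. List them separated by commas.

det(T - μI) = (18 - μ)(-3 - μ) - (-22)·(5) = μ^2 - 15μ + 56.
This factors as (μ - 7)·(μ - 8) = 0.
Eigenvalues: 7, 8.

7, 8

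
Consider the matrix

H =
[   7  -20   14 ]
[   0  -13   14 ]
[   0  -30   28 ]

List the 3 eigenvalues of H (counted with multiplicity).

7, 7, 8

Compute the characteristic polynomial p(λ) = det(λI - H).
Cofactor expansion gives p(λ) = λ^3 - 22λ^2 + 161λ - 392.
Since p(7) = 0, λ = 7 is a root.
Dividing by (λ - 7) leaves λ^2 - 15λ + 56.
The quadratic factors as (λ - 7)·(λ - 8).
Eigenvalues: 7, 7, 8.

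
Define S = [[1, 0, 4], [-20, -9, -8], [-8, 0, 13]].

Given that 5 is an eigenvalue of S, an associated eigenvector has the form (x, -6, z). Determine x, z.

We need (S - 5I)v = 0.
S - 5I = [[-4, 0, 4], [-20, -14, -8], [-8, 0, 8]].
Row 1: (-4)·x + (0)·-6 + (4)·z = 0
Row 2: (-20)·x + (-14)·-6 + (-8)·z = 0
Row 3: (-8)·x + (0)·-6 + (8)·z = 0
Solving gives x = 3, z = 3.
Check: S·(3, -6, 3) = (15, -30, 15) = 5·(3, -6, 3).

3, 3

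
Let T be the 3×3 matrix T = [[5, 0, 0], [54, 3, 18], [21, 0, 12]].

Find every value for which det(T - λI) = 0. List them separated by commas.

3, 5, 12

Set up det(μI - T) = 0.
Cofactor expansion gives p(μ) = μ^3 - 20μ^2 + 111μ - 180.
Rational-root test: μ = 3 gives p(3) = 0.
Factor out (μ - 3): p(μ) = (μ - 3)·(μ^2 - 17μ + 60).
The quadratic factors as (μ - 5)·(μ - 12).
Eigenvalues: 3, 5, 12.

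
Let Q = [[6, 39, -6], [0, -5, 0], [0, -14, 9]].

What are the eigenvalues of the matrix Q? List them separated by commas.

-5, 6, 9

Set up det(sI - Q) = 0.
Expanding along the first row, p(s) = s^3 - 10s^2 - 21s + 270.
Rational-root test: s = -5 gives p(-5) = 0.
Factor out (s + 5): p(s) = (s + 5)·(s^2 - 15s + 54).
The quadratic factors as (s - 6)·(s - 9).
Eigenvalues: -5, 6, 9.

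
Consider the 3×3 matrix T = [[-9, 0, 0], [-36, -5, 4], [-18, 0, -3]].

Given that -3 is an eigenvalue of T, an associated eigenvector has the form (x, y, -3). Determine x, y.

0, -6

We need (T + 3I)v = 0.
T + 3I = [[-6, 0, 0], [-36, -2, 4], [-18, 0, 0]].
Row 1: (-6)·x + (0)·y + (0)·-3 = 0
Row 2: (-36)·x + (-2)·y + (4)·-3 = 0
Row 3: (-18)·x + (0)·y + (0)·-3 = 0
Solving gives x = 0, y = -6.
Check: T·(0, -6, -3) = (0, 18, 9) = -3·(0, -6, -3).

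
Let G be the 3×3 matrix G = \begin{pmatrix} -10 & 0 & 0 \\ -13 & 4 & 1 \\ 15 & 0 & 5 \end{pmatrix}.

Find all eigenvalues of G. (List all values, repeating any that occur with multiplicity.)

Set up det(λI - G) = 0.
Expanding along the first row, p(λ) = λ^3 + λ^2 - 70λ + 200.
Since p(5) = 0, λ = 5 is a root.
Factor out (λ - 5): p(λ) = (λ - 5)·(λ^2 + 6λ - 40).
The quadratic factors as (λ + 10)·(λ - 4).
Eigenvalues: -10, 4, 5.

-10, 4, 5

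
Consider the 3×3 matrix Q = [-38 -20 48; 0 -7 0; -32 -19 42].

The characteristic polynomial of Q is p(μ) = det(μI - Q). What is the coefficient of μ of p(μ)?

p(μ) = μ^3 + 3μ^2 - 88μ - 420.
The coefficient of μ is -88.

-88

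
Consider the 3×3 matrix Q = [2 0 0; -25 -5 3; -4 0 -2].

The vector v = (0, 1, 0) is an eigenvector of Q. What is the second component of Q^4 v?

625

First find the eigenvalue: Qv = (0, -5, 0) = -5·(0, 1, 0), so λ = -5.
Then Q^4 v = λ^4·v = (-5)^4·(0, 1, 0) = 625·(0, 1, 0) = (0, 625, 0).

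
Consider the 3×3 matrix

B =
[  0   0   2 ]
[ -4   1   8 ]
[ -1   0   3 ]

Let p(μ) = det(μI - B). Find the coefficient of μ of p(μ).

5

p(μ) = μ^3 - 4μ^2 + 5μ - 2.
The coefficient of μ is 5.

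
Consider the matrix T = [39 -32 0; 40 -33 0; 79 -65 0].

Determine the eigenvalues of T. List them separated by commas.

The characteristic polynomial is p(λ) = det(λI - T).
Expanding along the first row, p(λ) = λ^3 - 6λ^2 - 7λ.
Rational-root test: λ = 0 gives p(0) = 0.
Dividing by λ leaves λ^2 - 6λ - 7.
The quadratic factors as (λ + 1)·(λ - 7).
Eigenvalues: -1, 0, 7.

-1, 0, 7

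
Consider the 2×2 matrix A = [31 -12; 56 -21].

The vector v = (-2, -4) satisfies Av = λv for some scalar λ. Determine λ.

Compute Av: A·(-2, -4) = (-14, -28).
Since Av = λv, compare component 1: -14 = λ·-2, so λ = 7.

7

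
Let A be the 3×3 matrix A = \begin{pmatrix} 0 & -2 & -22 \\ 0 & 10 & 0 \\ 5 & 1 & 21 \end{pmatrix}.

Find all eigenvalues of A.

The characteristic polynomial is p(λ) = det(λI - A).
Expanding along the first row, p(λ) = λ^3 - 31λ^2 + 320λ - 1100.
Rational-root test: λ = 11 gives p(11) = 0.
Dividing by (λ - 11) leaves λ^2 - 20λ + 100.
The quadratic factor is (λ - 10)^2.
Eigenvalues: 10, 10, 11.

10, 10, 11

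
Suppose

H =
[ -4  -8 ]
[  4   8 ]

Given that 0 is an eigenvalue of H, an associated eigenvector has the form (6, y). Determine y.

We need (H)v = 0.
H = [[-4, -8], [4, 8]].
Row 1: (-4)·6 + (-8)·y = 0
Row 2: (4)·6 + (8)·y = 0
Solving gives y = -3.
Check: H·(6, -3) = (0, 0) = 0·(6, -3).

-3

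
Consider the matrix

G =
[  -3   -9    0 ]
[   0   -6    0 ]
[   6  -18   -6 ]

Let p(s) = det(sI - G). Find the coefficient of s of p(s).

p(s) = s^3 + 15s^2 + 72s + 108.
The coefficient of s is 72.

72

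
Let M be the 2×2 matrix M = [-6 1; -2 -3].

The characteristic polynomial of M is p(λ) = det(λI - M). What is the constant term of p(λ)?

20

p(λ) = λ^2 + 9λ + 20.
The constant term is 20.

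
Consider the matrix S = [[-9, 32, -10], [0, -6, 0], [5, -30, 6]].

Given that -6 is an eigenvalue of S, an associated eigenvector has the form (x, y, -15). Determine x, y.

We need (S + 6I)v = 0.
S + 6I = [[-3, 32, -10], [0, 0, 0], [5, -30, 12]].
Row 1: (-3)·x + (32)·y + (-10)·-15 = 0
Row 2: (0)·x + (0)·y + (0)·-15 = 0
Row 3: (5)·x + (-30)·y + (12)·-15 = 0
Solving gives x = 18, y = -3.
Check: S·(18, -3, -15) = (-108, 18, 90) = -6·(18, -3, -15).

18, -3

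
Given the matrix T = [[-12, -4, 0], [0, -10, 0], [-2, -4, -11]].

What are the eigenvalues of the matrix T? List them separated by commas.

-12, -11, -10

Compute the characteristic polynomial p(λ) = det(λI - T).
Cofactor expansion gives p(λ) = λ^3 + 33λ^2 + 362λ + 1320.
Try λ = -12: p(-12) = 0, so -12 is a root.
Dividing by (λ + 12) leaves λ^2 + 21λ + 110.
The quadratic factors as (λ + 11)·(λ + 10).
Eigenvalues: -12, -11, -10.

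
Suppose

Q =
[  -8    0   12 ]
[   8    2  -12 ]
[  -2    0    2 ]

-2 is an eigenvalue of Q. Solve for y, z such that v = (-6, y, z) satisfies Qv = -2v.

We need (Q + 2I)v = 0.
Q + 2I = [[-6, 0, 12], [8, 4, -12], [-2, 0, 4]].
Row 1: (-6)·-6 + (0)·y + (12)·z = 0
Row 2: (8)·-6 + (4)·y + (-12)·z = 0
Row 3: (-2)·-6 + (0)·y + (4)·z = 0
Solving gives y = 3, z = -3.
Check: Q·(-6, 3, -3) = (12, -6, 6) = -2·(-6, 3, -3).

3, -3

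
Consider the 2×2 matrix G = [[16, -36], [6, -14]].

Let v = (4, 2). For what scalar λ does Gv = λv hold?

Compute Gv: G·(4, 2) = (-8, -4).
Since Gv = λv, compare component 1: -8 = λ·4, so λ = -2.

-2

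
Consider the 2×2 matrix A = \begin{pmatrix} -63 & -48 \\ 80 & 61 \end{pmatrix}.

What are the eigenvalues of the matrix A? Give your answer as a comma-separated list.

det(A - lambda·I) = (-63 - lambda)(61 - lambda) - (-48)·(80) = lambda^2 + 2·lambda - 3.
This factors as (lambda + 3)·(lambda - 1) = 0.
Eigenvalues: -3, 1.

-3, 1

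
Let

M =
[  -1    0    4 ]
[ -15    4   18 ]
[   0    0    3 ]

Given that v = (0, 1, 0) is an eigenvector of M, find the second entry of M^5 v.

First find the eigenvalue: Mv = (0, 4, 0) = 4·(0, 1, 0), so λ = 4.
Then M^5 v = λ^5·v = 4^5·(0, 1, 0) = 1024·(0, 1, 0) = (0, 1024, 0).

1024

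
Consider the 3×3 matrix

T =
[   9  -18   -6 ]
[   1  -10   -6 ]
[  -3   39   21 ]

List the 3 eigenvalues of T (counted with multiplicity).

Compute the characteristic polynomial p(μ) = det(μI - T).
Cofactor expansion gives p(μ) = μ^3 - 20μ^2 + 123μ - 216.
Rational-root test: μ = 8 gives p(8) = 0.
Dividing by (μ - 8) leaves μ^2 - 12μ + 27.
The quadratic factors as (μ - 3)·(μ - 9).
Eigenvalues: 3, 8, 9.

3, 8, 9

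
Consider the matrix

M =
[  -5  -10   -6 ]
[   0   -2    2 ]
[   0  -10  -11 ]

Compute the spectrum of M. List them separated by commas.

-7, -6, -5

Set up det(λI - M) = 0.
Cofactor expansion gives p(λ) = λ^3 + 18λ^2 + 107λ + 210.
Rational-root test: λ = -6 gives p(-6) = 0.
Dividing by (λ + 6) leaves λ^2 + 12λ + 35.
The quadratic factors as (λ + 7)·(λ + 5).
Eigenvalues: -7, -6, -5.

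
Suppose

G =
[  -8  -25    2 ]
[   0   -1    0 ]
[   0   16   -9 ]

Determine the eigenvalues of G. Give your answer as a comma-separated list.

The characteristic polynomial is p(lambda) = det(lambda·I - G).
Cofactor expansion gives p(lambda) = lambda^3 + 18·lambda^2 + 89·lambda + 72.
Since p(-9) = 0, lambda = -9 is a root.
Factor out (lambda + 9): p(lambda) = (lambda + 9)·(lambda^2 + 9·lambda + 8).
The quadratic factors as (lambda + 8)·(lambda + 1).
Eigenvalues: -9, -8, -1.

-9, -8, -1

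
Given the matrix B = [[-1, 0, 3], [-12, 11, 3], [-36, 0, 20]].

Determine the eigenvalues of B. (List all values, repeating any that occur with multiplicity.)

Compute the characteristic polynomial p(r) = det(rI - B).
Expanding along the first row, p(r) = r^3 - 30r^2 + 297r - 968.
Rational-root test: r = 8 gives p(8) = 0.
Factor out (r - 8): p(r) = (r - 8)·(r^2 - 22r + 121).
The quadratic factor is (r - 11)^2.
Eigenvalues: 8, 11, 11.

8, 11, 11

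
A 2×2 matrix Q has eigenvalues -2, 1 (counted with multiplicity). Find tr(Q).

-1

trace(Q) is the sum of the eigenvalues: (-2) + (1) = -1.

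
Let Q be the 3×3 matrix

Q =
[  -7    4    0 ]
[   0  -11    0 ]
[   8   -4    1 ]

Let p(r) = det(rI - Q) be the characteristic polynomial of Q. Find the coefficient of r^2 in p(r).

17

The coefficient of r^2 of det(rI - Q) is −trace(Q).
trace(Q) = (-7) + (-11) + (1) = -17, so the coefficient is 17.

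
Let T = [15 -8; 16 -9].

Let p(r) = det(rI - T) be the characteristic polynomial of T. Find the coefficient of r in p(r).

-6

The coefficient of r of det(rI - T) is −trace(T).
trace(T) = (15) + (-9) = 6, so the coefficient is -6.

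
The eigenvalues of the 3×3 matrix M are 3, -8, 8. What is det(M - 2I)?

If M has eigenvalues 3, -8, 8, then M - 2I has eigenvalues 1, -10, 6.
det(M - 2I) = (1) · (-10) · (6) = -60.

-60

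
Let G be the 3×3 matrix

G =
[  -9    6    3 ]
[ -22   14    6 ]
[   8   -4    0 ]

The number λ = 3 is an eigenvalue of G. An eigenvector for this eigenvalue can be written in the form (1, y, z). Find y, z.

2, 0

We need (G - 3I)v = 0.
G - 3I = [[-12, 6, 3], [-22, 11, 6], [8, -4, -3]].
Row 1: (-12)·1 + (6)·y + (3)·z = 0
Row 2: (-22)·1 + (11)·y + (6)·z = 0
Row 3: (8)·1 + (-4)·y + (-3)·z = 0
Solving gives y = 2, z = 0.
Check: G·(1, 2, 0) = (3, 6, 0) = 3·(1, 2, 0).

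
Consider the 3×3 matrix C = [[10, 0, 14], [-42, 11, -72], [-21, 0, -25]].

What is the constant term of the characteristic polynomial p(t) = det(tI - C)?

-484

p(0) = det(0·I − C) = det(−C) = (−1)^3·det(C).
det(C) = 484, so p(0) = -484.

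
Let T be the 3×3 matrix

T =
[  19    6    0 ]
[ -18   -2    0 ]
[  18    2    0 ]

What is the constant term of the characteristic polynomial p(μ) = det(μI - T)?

0

p(0) = det(0·I − T) = det(−T) = (−1)^3·det(T).
det(T) = 0, so p(0) = 0.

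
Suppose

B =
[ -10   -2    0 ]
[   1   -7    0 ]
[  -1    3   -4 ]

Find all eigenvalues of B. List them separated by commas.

-9, -8, -4

Compute the characteristic polynomial p(r) = det(rI - B).
Cofactor expansion gives p(r) = r^3 + 21r^2 + 140r + 288.
Rational-root test: r = -4 gives p(-4) = 0.
Dividing by (r + 4) leaves r^2 + 17r + 72.
The quadratic factors as (r + 9)·(r + 8).
Eigenvalues: -9, -8, -4.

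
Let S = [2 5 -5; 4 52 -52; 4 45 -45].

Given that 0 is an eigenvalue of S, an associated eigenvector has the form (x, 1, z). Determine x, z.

0, 1

We need (S)v = 0.
S = [[2, 5, -5], [4, 52, -52], [4, 45, -45]].
Row 1: (2)·x + (5)·1 + (-5)·z = 0
Row 2: (4)·x + (52)·1 + (-52)·z = 0
Row 3: (4)·x + (45)·1 + (-45)·z = 0
Solving gives x = 0, z = 1.
Check: S·(0, 1, 1) = (0, 0, 0) = 0·(0, 1, 1).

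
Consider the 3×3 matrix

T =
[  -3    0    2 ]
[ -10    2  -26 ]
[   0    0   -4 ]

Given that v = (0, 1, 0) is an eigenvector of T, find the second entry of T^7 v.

128

First find the eigenvalue: Tv = (0, 2, 0) = 2·(0, 1, 0), so λ = 2.
Then T^7 v = λ^7·v = 2^7·(0, 1, 0) = 128·(0, 1, 0) = (0, 128, 0).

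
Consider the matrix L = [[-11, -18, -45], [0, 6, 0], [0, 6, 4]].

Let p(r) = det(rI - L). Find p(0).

264

p(0) = det(0·I − L) = det(−L) = (−1)^3·det(L).
det(L) = -264, so p(0) = 264.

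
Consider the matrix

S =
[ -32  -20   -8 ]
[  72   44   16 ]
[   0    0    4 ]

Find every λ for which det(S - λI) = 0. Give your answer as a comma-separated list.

The characteristic polynomial is p(lambda) = det(lambda·I - S).
Cofactor expansion gives p(lambda) = lambda^3 - 16·lambda^2 + 80·lambda - 128.
Rational-root test: lambda = 4 gives p(4) = 0.
Dividing by (lambda - 4) leaves lambda^2 - 12·lambda + 32.
The quadratic factors as (lambda - 4)·(lambda - 8).
Eigenvalues: 4, 4, 8.

4, 4, 8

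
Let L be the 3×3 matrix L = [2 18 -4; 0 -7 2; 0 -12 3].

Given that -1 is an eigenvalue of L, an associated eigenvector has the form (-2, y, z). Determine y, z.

We need (L + 1I)v = 0.
L + 1I = [[3, 18, -4], [0, -6, 2], [0, -12, 4]].
Row 1: (3)·-2 + (18)·y + (-4)·z = 0
Row 2: (0)·-2 + (-6)·y + (2)·z = 0
Row 3: (0)·-2 + (-12)·y + (4)·z = 0
Solving gives y = 1, z = 3.
Check: L·(-2, 1, 3) = (2, -1, -3) = -1·(-2, 1, 3).

1, 3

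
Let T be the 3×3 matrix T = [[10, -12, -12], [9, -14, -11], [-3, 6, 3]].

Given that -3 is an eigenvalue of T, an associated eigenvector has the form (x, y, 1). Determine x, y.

We need (T + 3I)v = 0.
T + 3I = [[13, -12, -12], [9, -11, -11], [-3, 6, 6]].
Row 1: (13)·x + (-12)·y + (-12)·1 = 0
Row 2: (9)·x + (-11)·y + (-11)·1 = 0
Row 3: (-3)·x + (6)·y + (6)·1 = 0
Solving gives x = 0, y = -1.
Check: T·(0, -1, 1) = (0, 3, -3) = -3·(0, -1, 1).

0, -1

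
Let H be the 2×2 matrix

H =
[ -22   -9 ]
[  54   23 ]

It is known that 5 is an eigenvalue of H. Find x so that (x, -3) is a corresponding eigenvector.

We need (H - 5I)v = 0.
H - 5I = [[-27, -9], [54, 18]].
Row 1: (-27)·x + (-9)·-3 = 0
Row 2: (54)·x + (18)·-3 = 0
Solving gives x = 1.
Check: H·(1, -3) = (5, -15) = 5·(1, -3).

1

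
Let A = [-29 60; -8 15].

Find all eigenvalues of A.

det(A - μI) = (-29 - μ)(15 - μ) - (60)·(-8) = μ^2 + 14μ + 45.
This factors as (μ + 9)·(μ + 5) = 0.
Eigenvalues: -9, -5.

-9, -5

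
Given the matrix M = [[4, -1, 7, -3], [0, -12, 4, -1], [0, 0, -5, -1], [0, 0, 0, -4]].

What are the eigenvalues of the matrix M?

M is upper triangular, so its eigenvalues are the diagonal entries.
Diagonal: 4, -12, -5, -4.

-12, -5, -4, 4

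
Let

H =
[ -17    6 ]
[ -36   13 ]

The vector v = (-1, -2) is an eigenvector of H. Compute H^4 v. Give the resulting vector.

First find the eigenvalue: Hv = (5, 10) = -5·(-1, -2), so λ = -5.
Then H^4 v = λ^4·v = (-5)^4·(-1, -2) = 625·(-1, -2) = (-625, -1250).

(-625, -1250)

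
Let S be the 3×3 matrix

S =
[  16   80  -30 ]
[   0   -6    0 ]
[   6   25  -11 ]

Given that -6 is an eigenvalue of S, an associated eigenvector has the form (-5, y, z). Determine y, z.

We need (S + 6I)v = 0.
S + 6I = [[22, 80, -30], [0, 0, 0], [6, 25, -5]].
Row 1: (22)·-5 + (80)·y + (-30)·z = 0
Row 2: (0)·-5 + (0)·y + (0)·z = 0
Row 3: (6)·-5 + (25)·y + (-5)·z = 0
Solving gives y = 1, z = -1.
Check: S·(-5, 1, -1) = (30, -6, 6) = -6·(-5, 1, -1).

1, -1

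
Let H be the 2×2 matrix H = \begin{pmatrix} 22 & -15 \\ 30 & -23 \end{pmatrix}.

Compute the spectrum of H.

det(H - lambda·I) = (22 - lambda)(-23 - lambda) - (-15)·(30) = lambda^2 + lambda - 56.
This factors as (lambda + 8)·(lambda - 7) = 0.
Eigenvalues: -8, 7.

-8, 7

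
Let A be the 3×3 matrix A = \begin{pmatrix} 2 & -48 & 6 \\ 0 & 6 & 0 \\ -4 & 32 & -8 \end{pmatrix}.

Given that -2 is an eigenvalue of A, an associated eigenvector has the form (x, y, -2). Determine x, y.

We need (A + 2I)v = 0.
A + 2I = [[4, -48, 6], [0, 8, 0], [-4, 32, -6]].
Row 1: (4)·x + (-48)·y + (6)·-2 = 0
Row 2: (0)·x + (8)·y + (0)·-2 = 0
Row 3: (-4)·x + (32)·y + (-6)·-2 = 0
Solving gives x = 3, y = 0.
Check: A·(3, 0, -2) = (-6, 0, 4) = -2·(3, 0, -2).

3, 0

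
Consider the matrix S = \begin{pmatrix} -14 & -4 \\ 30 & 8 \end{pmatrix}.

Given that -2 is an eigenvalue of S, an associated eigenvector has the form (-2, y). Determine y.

6

We need (S + 2I)v = 0.
S + 2I = [[-12, -4], [30, 10]].
Row 1: (-12)·-2 + (-4)·y = 0
Row 2: (30)·-2 + (10)·y = 0
Solving gives y = 6.
Check: S·(-2, 6) = (4, -12) = -2·(-2, 6).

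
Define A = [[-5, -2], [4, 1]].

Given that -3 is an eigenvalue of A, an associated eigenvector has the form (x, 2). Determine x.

We need (A + 3I)v = 0.
A + 3I = [[-2, -2], [4, 4]].
Row 1: (-2)·x + (-2)·2 = 0
Row 2: (4)·x + (4)·2 = 0
Solving gives x = -2.
Check: A·(-2, 2) = (6, -6) = -3·(-2, 2).

-2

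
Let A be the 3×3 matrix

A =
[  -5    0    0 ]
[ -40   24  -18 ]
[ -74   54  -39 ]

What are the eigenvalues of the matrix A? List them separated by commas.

-12, -5, -3

Compute the characteristic polynomial p(s) = det(sI - A).
Cofactor expansion gives p(s) = s^3 + 20s^2 + 111s + 180.
Since p(-3) = 0, s = -3 is a root.
Dividing by (s + 3) leaves s^2 + 17s + 60.
The quadratic factors as (s + 12)·(s + 5).
Eigenvalues: -12, -5, -3.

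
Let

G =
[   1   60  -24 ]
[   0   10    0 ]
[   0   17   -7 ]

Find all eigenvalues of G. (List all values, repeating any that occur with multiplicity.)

-7, 1, 10

Compute the characteristic polynomial p(s) = det(sI - G).
Expanding the 3×3 determinant: p(s) = s^3 - 4s^2 - 67s + 70.
Since p(1) = 0, s = 1 is a root.
Factor out (s - 1): p(s) = (s - 1)·(s^2 - 3s - 70).
The quadratic factors as (s + 7)·(s - 10).
Eigenvalues: -7, 1, 10.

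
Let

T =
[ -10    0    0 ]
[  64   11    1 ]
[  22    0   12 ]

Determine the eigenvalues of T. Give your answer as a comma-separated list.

The characteristic polynomial is p(λ) = det(λI - T).
Cofactor expansion gives p(λ) = λ^3 - 13λ^2 - 98λ + 1320.
Try λ = -10: p(-10) = 0, so -10 is a root.
Dividing by (λ + 10) leaves λ^2 - 23λ + 132.
The quadratic factors as (λ - 11)·(λ - 12).
Eigenvalues: -10, 11, 12.

-10, 11, 12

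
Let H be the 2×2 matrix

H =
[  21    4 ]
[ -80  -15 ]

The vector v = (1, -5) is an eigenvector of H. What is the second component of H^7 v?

-5

First find the eigenvalue: Hv = (1, -5) = 1·(1, -5), so λ = 1.
Then H^7 v = λ^7·v = 1^7·(1, -5) = 1·(1, -5) = (1, -5).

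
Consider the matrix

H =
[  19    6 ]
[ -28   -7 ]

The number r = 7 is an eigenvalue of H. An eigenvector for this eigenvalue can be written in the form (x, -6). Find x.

3

We need (H - 7I)v = 0.
H - 7I = [[12, 6], [-28, -14]].
Row 1: (12)·x + (6)·-6 = 0
Row 2: (-28)·x + (-14)·-6 = 0
Solving gives x = 3.
Check: H·(3, -6) = (21, -42) = 7·(3, -6).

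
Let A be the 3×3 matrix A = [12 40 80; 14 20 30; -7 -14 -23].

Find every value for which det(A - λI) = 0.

Set up det(rI - A) = 0.
Cofactor expansion gives p(r) = r^3 - 9r^2 - 76r + 480.
Rational-root test: r = -8 gives p(-8) = 0.
Dividing by (r + 8) leaves r^2 - 17r + 60.
The quadratic factors as (r - 5)·(r - 12).
Eigenvalues: -8, 5, 12.

-8, 5, 12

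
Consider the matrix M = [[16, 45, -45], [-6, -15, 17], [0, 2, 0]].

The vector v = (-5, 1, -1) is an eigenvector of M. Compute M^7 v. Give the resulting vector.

First find the eigenvalue: Mv = (10, -2, 2) = -2·(-5, 1, -1), so λ = -2.
Then M^7 v = λ^7·v = (-2)^7·(-5, 1, -1) = -128·(-5, 1, -1) = (640, -128, 128).

(640, -128, 128)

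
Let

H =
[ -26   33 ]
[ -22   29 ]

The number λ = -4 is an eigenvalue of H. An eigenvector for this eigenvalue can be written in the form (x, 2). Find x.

We need (H + 4I)v = 0.
H + 4I = [[-22, 33], [-22, 33]].
Row 1: (-22)·x + (33)·2 = 0
Row 2: (-22)·x + (33)·2 = 0
Solving gives x = 3.
Check: H·(3, 2) = (-12, -8) = -4·(3, 2).

3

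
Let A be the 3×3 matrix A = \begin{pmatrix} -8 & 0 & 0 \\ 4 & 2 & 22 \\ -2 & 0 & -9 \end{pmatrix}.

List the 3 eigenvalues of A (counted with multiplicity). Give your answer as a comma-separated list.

Set up det(μI - A) = 0.
Cofactor expansion gives p(μ) = μ^3 + 15μ^2 + 38μ - 144.
Since p(-8) = 0, μ = -8 is a root.
Factor out (μ + 8): p(μ) = (μ + 8)·(μ^2 + 7μ - 18).
The quadratic factors as (μ + 9)·(μ - 2).
Eigenvalues: -9, -8, 2.

-9, -8, 2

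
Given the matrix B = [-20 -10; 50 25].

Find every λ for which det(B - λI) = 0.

0, 5

det(B - lambda·I) = (-20 - lambda)(25 - lambda) - (-10)·(50) = lambda^2 - 5·lambda.
This factors as lambda·(lambda - 5) = 0.
Eigenvalues: 0, 5.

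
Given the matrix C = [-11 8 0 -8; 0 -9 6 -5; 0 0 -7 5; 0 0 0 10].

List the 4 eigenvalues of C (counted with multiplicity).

-11, -9, -7, 10

C is upper triangular, so its eigenvalues are the diagonal entries.
Diagonal: -11, -9, -7, 10.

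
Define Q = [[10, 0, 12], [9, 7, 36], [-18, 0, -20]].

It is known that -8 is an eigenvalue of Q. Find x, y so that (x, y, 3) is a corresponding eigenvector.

We need (Q + 8I)v = 0.
Q + 8I = [[18, 0, 12], [9, 15, 36], [-18, 0, -12]].
Row 1: (18)·x + (0)·y + (12)·3 = 0
Row 2: (9)·x + (15)·y + (36)·3 = 0
Row 3: (-18)·x + (0)·y + (-12)·3 = 0
Solving gives x = -2, y = -6.
Check: Q·(-2, -6, 3) = (16, 48, -24) = -8·(-2, -6, 3).

-2, -6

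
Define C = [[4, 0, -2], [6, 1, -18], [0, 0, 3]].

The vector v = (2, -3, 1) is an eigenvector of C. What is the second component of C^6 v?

-2187

First find the eigenvalue: Cv = (6, -9, 3) = 3·(2, -3, 1), so λ = 3.
Then C^6 v = λ^6·v = 3^6·(2, -3, 1) = 729·(2, -3, 1) = (1458, -2187, 729).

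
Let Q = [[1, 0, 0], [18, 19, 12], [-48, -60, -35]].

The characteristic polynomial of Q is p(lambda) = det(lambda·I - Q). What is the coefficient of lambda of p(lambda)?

39

p(lambda) = lambda^3 + 15·lambda^2 + 39·lambda - 55.
The coefficient of lambda is 39.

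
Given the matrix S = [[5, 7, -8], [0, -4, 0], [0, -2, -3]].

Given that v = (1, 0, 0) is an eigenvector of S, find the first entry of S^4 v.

First find the eigenvalue: Sv = (5, 0, 0) = 5·(1, 0, 0), so λ = 5.
Then S^4 v = λ^4·v = 5^4·(1, 0, 0) = 625·(1, 0, 0) = (625, 0, 0).

625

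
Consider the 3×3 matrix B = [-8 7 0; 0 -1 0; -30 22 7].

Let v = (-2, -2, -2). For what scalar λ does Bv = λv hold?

-1

Compute Bv: B·(-2, -2, -2) = (2, 2, 2).
Since Bv = λv, compare component 1: 2 = λ·-2, so λ = -1.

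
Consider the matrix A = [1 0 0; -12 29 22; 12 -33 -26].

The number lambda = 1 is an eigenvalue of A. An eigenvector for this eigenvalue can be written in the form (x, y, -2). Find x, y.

We need (A - 1I)v = 0.
A - 1I = [[0, 0, 0], [-12, 28, 22], [12, -33, -27]].
Row 1: (0)·x + (0)·y + (0)·-2 = 0
Row 2: (-12)·x + (28)·y + (22)·-2 = 0
Row 3: (12)·x + (-33)·y + (-27)·-2 = 0
Solving gives x = 1, y = 2.
Check: A·(1, 2, -2) = (1, 2, -2) = 1·(1, 2, -2).

1, 2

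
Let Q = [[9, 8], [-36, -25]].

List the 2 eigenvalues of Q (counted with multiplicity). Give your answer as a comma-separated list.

-9, -7

det(Q - sI) = (9 - s)(-25 - s) - (8)·(-36) = s^2 + 16s + 63.
This factors as (s + 9)·(s + 7) = 0.
Eigenvalues: -9, -7.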